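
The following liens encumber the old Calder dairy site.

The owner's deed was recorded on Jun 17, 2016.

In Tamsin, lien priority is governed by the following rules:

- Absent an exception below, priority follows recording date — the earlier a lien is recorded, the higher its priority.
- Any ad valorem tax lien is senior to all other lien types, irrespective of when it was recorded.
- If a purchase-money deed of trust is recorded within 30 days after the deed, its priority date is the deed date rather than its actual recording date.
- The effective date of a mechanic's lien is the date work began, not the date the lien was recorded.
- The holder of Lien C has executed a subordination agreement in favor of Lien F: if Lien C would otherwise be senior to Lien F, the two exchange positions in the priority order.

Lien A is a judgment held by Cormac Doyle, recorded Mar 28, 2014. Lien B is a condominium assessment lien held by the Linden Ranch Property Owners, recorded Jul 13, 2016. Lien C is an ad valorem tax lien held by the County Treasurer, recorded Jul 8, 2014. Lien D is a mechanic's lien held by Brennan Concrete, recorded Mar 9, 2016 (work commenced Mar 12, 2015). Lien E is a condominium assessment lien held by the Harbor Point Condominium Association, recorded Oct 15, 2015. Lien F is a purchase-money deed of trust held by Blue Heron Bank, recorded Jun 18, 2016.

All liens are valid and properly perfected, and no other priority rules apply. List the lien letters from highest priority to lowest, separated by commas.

Effective dates: D's effective date is Mar 12, 2015, when work began; F relates back to the deed date Jun 17, 2016.
C is an ad valorem tax lien, so it outranks all other liens regardless of date.
The other liens, earliest effective date first: A (Mar 28, 2014), D (Mar 12, 2015), E (Oct 15, 2015), F (Jun 17, 2016), B (Jul 13, 2016).
C is senior to F before the subordination, so the two trade places.

F, A, D, E, C, B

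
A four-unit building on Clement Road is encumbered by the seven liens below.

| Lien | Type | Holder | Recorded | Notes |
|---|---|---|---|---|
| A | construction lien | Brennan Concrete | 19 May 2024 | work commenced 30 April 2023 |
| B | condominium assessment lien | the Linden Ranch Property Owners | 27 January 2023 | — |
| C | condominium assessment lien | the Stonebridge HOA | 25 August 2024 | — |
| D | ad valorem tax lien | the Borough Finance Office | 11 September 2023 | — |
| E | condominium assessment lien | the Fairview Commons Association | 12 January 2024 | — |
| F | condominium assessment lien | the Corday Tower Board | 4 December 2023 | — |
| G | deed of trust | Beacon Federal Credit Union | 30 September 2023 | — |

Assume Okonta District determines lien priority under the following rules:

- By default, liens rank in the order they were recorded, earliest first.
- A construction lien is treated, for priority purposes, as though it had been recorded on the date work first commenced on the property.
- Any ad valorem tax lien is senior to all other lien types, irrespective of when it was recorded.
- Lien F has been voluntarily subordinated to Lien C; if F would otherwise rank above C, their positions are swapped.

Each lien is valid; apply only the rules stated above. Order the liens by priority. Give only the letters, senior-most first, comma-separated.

First, effective dates: A is treated as recorded 30 April 2023, the work-commencement date.
As an ad valorem tax lien, D is senior to every other lien.
Among the remaining liens, by effective date: B (27 January 2023), A (30 April 2023), G (30 September 2023), F (4 December 2023), E (12 January 2024), C (25 August 2024).
Because F would otherwise rank above C, the subordination swaps them.

D, B, A, G, C, E, F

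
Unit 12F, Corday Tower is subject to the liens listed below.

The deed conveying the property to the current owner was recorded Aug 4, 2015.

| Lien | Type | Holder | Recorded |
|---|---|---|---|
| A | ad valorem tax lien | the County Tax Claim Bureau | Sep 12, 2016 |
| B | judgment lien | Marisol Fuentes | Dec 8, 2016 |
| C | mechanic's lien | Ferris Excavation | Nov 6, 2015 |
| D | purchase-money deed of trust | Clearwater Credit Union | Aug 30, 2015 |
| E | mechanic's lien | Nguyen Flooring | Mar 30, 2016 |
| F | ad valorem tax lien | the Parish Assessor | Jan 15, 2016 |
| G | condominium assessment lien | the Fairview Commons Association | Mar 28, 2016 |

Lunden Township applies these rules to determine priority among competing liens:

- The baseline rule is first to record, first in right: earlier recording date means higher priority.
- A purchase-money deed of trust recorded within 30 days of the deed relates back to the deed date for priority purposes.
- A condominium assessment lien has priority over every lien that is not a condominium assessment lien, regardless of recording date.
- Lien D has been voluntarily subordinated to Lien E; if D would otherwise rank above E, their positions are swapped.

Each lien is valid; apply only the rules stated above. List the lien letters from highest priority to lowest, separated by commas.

G, E, C, F, D, A, B

Effective dates after the stated exceptions: D was recorded within the 30-day window, so its effective date is the deed date Aug 4, 2015.
G is a condominium assessment lien, so it outranks all other liens regardless of date.
The other liens, earliest effective date first: D (Aug 4, 2015), C (Nov 6, 2015), F (Jan 15, 2016), E (Mar 30, 2016), A (Sep 12, 2016), B (Dec 8, 2016).
The subordination applies — D was senior to E — so D and E swap.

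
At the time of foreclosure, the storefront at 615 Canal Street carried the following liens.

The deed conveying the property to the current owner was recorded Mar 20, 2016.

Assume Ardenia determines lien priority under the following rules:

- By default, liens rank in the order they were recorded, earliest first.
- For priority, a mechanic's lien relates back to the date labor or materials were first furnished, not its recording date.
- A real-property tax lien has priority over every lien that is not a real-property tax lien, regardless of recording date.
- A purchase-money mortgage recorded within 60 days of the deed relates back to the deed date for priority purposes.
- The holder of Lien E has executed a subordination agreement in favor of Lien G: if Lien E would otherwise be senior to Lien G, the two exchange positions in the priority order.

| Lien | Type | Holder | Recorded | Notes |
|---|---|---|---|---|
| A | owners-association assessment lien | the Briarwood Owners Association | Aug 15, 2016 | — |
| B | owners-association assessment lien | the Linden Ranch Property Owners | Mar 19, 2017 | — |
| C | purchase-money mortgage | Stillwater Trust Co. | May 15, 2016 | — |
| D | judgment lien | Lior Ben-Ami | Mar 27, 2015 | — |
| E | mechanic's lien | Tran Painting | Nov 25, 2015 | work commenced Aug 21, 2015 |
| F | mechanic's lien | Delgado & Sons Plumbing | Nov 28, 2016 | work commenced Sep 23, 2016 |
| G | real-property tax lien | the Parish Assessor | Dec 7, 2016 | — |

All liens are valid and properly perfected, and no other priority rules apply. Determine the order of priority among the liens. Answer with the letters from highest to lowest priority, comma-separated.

G, D, E, C, A, F, B

First, effective dates: C's effective date is the deed date, Mar 20, 2016; E relates back to Aug 21, 2015 (work commenced); F is treated as recorded Sep 23, 2016, the work-commencement date.
G, as a real-property tax lien, has superpriority and ranks first.
Ordering the rest by effective date: D (Mar 27, 2015), E (Aug 21, 2015), C (Mar 20, 2016), A (Aug 15, 2016), F (Sep 23, 2016), B (Mar 19, 2017).
E already ranks below G; the subordination has no effect.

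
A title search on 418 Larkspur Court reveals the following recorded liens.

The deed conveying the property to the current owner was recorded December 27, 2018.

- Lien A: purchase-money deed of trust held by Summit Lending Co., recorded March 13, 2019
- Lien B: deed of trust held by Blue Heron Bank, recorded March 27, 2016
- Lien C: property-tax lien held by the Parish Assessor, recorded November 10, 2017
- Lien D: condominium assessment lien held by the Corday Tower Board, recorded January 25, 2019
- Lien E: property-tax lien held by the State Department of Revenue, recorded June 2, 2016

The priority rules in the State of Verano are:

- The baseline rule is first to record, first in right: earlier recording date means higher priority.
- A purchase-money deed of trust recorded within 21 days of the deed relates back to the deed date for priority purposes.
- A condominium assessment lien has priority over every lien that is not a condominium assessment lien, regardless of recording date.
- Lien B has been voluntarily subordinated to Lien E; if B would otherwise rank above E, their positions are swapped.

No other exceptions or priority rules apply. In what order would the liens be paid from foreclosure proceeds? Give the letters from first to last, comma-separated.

Effective dates: A was recorded 76 days after the deed — beyond 21 days — so no relation-back applies.
D, as a condominium assessment lien, has superpriority and ranks first.
Ordering the rest by effective date: B (March 27, 2016), E (June 2, 2016), C (November 10, 2017), A (March 13, 2019).
The subordination applies — B was senior to E — so B and E swap.

D, E, B, C, A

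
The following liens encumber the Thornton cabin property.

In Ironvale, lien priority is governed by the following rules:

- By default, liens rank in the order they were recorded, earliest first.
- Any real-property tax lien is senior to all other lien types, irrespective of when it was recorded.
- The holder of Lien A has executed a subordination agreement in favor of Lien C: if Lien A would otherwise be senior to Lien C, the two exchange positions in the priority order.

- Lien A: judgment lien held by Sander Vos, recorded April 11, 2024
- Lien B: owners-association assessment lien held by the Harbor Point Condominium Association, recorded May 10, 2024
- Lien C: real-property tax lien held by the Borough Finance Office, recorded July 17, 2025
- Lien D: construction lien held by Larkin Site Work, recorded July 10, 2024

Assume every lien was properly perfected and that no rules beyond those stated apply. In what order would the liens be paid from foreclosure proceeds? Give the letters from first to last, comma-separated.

C is a real-property tax lien, so it outranks all other liens regardless of date.
Ordering the rest by effective date: A (April 11, 2024), B (May 10, 2024), D (July 10, 2024).
A already ranks below C; the subordination has no effect.

C, A, B, D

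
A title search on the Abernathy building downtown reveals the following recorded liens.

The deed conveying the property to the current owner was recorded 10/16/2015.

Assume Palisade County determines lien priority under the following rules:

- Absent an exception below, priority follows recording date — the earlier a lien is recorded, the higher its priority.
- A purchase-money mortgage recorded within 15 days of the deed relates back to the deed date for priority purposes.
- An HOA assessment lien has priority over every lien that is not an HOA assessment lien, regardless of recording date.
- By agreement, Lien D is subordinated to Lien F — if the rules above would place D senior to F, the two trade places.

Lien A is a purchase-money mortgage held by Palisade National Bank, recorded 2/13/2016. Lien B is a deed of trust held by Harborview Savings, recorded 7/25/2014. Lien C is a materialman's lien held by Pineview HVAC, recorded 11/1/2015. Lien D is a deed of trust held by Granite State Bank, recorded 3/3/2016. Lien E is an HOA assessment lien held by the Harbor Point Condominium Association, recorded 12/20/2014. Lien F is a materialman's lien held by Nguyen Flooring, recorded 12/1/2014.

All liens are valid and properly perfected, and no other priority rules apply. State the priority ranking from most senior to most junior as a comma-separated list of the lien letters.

Adjusting effective dates: A was recorded 120 days after the deed, outside the 15-day window, so it keeps its recording date.
E is an HOA assessment lien, so it outranks all other liens regardless of date.
Ordering the rest by effective date: B (7/25/2014), F (12/1/2014), C (11/1/2015), A (2/13/2016), D (3/3/2016).
D already ranks below F; the subordination has no effect.

E, B, F, C, A, D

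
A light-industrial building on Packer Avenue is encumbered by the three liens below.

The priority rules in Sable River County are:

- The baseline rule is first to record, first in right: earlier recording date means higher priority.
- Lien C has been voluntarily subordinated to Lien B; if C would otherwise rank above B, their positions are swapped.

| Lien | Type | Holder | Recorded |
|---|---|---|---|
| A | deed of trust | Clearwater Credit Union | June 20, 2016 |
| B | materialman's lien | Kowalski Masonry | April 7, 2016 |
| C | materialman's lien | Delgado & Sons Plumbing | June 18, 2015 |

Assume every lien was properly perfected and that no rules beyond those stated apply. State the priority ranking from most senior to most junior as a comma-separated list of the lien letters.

By effective date: C (June 18, 2015), B (April 7, 2016), A (June 20, 2016).
Because C would otherwise rank above B, the subordination swaps them.

B, C, A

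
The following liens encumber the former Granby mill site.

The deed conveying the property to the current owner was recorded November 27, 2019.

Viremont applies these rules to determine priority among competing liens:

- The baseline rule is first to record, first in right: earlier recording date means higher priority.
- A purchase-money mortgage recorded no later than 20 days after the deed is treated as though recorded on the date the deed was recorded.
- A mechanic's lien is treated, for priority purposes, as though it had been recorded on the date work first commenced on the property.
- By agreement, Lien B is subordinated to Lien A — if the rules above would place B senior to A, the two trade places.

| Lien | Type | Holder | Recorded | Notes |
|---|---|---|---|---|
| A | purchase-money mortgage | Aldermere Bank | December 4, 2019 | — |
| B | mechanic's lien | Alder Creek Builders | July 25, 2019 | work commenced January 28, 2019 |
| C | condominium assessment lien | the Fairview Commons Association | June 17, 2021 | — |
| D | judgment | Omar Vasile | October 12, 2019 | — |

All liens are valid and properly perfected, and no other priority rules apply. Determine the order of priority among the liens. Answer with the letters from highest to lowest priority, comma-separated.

A, D, B, C

First, effective dates: A relates back to the deed date November 27, 2019; B relates back to January 28, 2019 (work commenced).
By effective date, earliest first: B (January 28, 2019), D (October 12, 2019), A (November 27, 2019), C (June 17, 2021).
B is senior to A before the subordination, so the two trade places.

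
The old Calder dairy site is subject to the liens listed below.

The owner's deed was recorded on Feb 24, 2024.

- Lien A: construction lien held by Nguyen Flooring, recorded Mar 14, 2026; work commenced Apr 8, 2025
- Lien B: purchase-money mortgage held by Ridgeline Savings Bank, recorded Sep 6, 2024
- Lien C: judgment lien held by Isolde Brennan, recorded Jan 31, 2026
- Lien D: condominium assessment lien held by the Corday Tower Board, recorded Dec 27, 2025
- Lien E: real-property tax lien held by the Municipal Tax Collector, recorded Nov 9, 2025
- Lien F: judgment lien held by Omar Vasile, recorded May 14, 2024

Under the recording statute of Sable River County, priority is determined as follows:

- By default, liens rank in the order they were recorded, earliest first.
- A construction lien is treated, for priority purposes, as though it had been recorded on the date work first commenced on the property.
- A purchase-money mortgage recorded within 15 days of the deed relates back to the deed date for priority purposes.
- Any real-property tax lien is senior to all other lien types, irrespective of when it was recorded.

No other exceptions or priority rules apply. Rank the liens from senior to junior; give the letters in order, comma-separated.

First, effective dates: A's effective date is Apr 8, 2025, when work began; B missed the 15-day window (195 days after the deed), so its recording date stands.
As a real-property tax lien, E is senior to every other lien.
The other liens, earliest effective date first: F (May 14, 2024), B (Sep 6, 2024), A (Apr 8, 2025), D (Dec 27, 2025), C (Jan 31, 2026).

E, F, B, A, D, C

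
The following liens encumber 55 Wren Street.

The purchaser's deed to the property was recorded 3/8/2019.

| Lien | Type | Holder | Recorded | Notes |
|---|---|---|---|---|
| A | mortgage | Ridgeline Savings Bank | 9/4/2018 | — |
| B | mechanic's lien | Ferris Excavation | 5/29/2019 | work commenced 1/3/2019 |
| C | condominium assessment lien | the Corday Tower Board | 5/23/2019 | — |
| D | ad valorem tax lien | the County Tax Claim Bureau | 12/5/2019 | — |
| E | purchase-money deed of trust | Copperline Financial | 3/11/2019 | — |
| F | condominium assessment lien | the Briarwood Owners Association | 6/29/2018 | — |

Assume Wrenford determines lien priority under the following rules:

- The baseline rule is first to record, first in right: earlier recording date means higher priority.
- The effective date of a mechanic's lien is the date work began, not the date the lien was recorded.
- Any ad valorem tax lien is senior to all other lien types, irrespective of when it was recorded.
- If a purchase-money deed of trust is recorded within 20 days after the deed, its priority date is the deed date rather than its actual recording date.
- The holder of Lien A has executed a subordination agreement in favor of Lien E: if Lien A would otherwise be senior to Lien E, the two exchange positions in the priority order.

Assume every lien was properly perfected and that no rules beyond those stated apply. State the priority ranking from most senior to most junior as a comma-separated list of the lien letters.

D, F, E, B, A, C

First, effective dates: B is treated as recorded 1/3/2019, the work-commencement date; E relates back to the deed date 3/8/2019.
D is an ad valorem tax lien, so it outranks all other liens regardless of date.
Remaining liens by effective date: F (6/29/2018), A (9/4/2018), B (1/3/2019), E (3/8/2019), C (5/23/2019).
A would otherwise be senior to E, so under the subordination agreement A and E exchange positions.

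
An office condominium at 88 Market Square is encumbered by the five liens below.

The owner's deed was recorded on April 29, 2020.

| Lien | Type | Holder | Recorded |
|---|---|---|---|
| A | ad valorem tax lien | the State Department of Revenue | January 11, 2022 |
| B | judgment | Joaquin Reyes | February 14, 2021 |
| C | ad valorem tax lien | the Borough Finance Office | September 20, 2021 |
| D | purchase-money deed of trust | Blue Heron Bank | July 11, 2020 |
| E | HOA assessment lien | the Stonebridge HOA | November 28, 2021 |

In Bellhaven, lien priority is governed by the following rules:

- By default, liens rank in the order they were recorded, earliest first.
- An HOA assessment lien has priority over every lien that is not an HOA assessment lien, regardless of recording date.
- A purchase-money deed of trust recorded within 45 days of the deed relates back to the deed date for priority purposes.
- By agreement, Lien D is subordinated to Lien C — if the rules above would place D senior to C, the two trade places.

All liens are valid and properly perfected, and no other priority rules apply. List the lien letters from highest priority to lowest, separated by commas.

E, C, B, D, A

Effective dates after the stated exceptions: D missed the 45-day window (73 days after the deed), so its recording date stands.
E, as an HOA assessment lien, has superpriority and ranks first.
Among the remaining liens, by effective date: D (July 11, 2020), B (February 14, 2021), C (September 20, 2021), A (January 11, 2022).
Because D would otherwise rank above C, the subordination swaps them.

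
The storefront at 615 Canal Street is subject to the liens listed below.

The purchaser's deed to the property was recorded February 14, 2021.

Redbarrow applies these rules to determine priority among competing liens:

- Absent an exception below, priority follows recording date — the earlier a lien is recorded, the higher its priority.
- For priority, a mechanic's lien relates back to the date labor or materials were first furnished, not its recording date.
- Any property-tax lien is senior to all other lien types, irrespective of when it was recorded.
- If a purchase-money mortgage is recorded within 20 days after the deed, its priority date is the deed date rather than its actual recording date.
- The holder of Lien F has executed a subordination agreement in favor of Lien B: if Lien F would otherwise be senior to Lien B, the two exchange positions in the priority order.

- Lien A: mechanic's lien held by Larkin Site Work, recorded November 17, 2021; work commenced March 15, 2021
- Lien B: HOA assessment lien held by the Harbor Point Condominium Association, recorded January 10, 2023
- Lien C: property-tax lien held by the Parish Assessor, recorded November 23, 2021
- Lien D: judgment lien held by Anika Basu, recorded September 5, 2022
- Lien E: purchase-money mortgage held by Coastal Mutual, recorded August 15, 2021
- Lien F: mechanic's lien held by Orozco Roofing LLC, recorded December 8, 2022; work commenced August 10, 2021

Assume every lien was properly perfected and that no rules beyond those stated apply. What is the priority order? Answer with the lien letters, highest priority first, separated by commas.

Effective dates after the stated exceptions: A relates back to March 15, 2021 (work commenced); E was recorded 182 days after the deed, outside the 20-day window, so it keeps its recording date; F's effective date is August 10, 2021, when work began.
As a property-tax lien, C is senior to every other lien.
Ordering the rest by effective date: A (March 15, 2021), F (August 10, 2021), E (August 15, 2021), D (September 5, 2022), B (January 10, 2023).
The subordination applies — F was senior to B — so F and B swap.

C, A, B, E, D, F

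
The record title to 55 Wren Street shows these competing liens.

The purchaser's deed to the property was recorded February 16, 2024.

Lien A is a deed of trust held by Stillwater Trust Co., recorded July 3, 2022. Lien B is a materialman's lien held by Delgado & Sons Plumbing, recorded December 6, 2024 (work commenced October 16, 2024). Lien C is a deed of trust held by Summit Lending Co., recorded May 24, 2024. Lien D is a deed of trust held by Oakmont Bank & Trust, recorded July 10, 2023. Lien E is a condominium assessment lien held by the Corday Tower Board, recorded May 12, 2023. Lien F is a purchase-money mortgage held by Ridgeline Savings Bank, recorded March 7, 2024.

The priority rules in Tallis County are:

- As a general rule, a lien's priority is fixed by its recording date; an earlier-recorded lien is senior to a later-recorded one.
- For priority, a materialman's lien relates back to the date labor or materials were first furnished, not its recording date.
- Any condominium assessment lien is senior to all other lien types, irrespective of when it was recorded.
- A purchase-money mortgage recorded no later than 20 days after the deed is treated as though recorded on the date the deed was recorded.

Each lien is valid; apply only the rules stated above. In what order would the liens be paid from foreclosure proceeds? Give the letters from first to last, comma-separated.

Effective dates: B's effective date is October 16, 2024, when work began; F's effective date is the deed date, February 16, 2024.
E, as a condominium assessment lien, has superpriority and ranks first.
Ordering the rest by effective date: A (July 3, 2022), D (July 10, 2023), F (February 16, 2024), C (May 24, 2024), B (October 16, 2024).

E, A, D, F, C, B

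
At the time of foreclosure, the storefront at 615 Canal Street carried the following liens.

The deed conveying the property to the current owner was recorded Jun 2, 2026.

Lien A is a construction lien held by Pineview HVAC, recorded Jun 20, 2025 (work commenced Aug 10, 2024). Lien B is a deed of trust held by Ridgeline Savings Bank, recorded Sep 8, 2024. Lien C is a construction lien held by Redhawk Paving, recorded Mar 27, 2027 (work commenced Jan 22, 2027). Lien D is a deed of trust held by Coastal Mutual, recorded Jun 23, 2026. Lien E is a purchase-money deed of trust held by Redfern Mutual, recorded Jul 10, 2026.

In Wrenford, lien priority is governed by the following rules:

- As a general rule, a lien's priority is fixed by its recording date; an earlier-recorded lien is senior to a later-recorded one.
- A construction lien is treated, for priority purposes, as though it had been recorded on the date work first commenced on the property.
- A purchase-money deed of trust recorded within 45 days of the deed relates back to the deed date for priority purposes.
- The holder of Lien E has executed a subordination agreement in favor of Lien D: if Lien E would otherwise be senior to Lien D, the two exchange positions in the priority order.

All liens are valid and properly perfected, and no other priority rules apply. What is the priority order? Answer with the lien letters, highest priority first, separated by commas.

A, B, D, E, C

Adjusting effective dates: A's effective date is Aug 10, 2024, when work began; C is treated as recorded Jan 22, 2027, the work-commencement date; E's effective date is the deed date, Jun 2, 2026.
Ordering by effective date: A (Aug 10, 2024), B (Sep 8, 2024), E (Jun 2, 2026), D (Jun 23, 2026), C (Jan 22, 2027).
E is senior to D before the subordination, so the two trade places.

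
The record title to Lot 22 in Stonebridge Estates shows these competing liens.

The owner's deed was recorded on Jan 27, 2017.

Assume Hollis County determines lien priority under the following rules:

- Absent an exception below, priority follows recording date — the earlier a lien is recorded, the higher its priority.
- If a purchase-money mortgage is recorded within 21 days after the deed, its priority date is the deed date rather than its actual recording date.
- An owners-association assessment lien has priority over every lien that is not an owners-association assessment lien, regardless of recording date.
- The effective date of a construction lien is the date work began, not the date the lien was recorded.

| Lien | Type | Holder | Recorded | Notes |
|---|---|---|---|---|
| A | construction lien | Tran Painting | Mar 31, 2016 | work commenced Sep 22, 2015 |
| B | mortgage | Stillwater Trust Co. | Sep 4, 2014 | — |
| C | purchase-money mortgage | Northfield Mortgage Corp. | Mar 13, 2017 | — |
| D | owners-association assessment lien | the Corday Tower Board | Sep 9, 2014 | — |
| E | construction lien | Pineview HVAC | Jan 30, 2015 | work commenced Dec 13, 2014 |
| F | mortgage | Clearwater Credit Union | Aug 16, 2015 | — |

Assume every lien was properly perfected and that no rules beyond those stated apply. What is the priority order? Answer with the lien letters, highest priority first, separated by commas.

D, B, E, F, A, C

Adjusting effective dates: A's effective date is Sep 22, 2015, when work began; C was recorded 45 days after the deed, outside the 21-day window, so it keeps its recording date; E relates back to Dec 13, 2014 (work commenced).
D is an owners-association assessment lien and takes priority over every other lien.
The other liens, earliest effective date first: B (Sep 4, 2014), E (Dec 13, 2014), F (Aug 16, 2015), A (Sep 22, 2015), C (Mar 13, 2017).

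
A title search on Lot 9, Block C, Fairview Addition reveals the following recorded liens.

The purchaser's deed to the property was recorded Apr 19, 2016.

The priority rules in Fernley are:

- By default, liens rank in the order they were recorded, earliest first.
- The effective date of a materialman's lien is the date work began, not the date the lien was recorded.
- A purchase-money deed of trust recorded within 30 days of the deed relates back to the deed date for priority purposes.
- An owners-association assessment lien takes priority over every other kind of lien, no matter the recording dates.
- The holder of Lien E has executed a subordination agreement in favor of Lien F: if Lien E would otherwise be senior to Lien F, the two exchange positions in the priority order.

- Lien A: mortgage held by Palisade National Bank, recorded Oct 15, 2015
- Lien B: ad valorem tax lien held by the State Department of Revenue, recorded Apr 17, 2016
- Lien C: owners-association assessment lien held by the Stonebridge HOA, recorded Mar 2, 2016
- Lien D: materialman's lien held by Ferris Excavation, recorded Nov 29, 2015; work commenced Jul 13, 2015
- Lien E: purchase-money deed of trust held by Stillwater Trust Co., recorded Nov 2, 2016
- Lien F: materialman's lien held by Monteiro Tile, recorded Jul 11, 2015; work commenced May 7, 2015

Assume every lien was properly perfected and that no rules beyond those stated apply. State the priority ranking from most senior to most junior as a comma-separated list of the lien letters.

C, F, D, A, B, E

Adjusting effective dates: D is treated as recorded Jul 13, 2015, the work-commencement date; E was recorded 197 days after the deed, outside the 30-day window, so it keeps its recording date; F relates back to May 7, 2015 (work commenced).
C is an owners-association assessment lien, so it outranks all other liens regardless of date.
Among the remaining liens, by effective date: F (May 7, 2015), D (Jul 13, 2015), A (Oct 15, 2015), B (Apr 17, 2016), E (Nov 2, 2016).
Since E is not senior to F, the subordination leaves the order unchanged.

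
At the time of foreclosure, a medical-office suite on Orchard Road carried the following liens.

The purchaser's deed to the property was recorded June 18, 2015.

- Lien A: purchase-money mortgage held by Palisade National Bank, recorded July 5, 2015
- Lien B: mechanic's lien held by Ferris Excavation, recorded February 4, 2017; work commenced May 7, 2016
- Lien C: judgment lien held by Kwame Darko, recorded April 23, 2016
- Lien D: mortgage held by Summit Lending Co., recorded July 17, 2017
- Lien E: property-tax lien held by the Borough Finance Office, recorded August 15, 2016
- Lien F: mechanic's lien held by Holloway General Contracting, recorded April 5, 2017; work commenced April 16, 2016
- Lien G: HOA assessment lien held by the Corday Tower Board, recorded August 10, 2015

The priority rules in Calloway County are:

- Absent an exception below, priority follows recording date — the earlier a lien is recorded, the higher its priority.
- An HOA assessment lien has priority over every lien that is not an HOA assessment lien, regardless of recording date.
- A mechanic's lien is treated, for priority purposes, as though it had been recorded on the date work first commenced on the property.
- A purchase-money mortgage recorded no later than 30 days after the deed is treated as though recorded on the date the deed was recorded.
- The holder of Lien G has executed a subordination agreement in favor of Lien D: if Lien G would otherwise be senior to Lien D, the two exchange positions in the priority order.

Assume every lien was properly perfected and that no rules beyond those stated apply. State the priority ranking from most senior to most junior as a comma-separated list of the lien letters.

D, A, F, C, B, E, G

Effective dates: A was recorded within the 30-day window, so its effective date is the deed date June 18, 2015; B relates back to May 7, 2016 (work commenced); F relates back to April 16, 2016 (work commenced).
G is an HOA assessment lien and takes priority over every other lien.
Among the remaining liens, by effective date: A (June 18, 2015), F (April 16, 2016), C (April 23, 2016), B (May 7, 2016), E (August 15, 2016), D (July 17, 2017).
The subordination applies — G was senior to D — so G and D swap.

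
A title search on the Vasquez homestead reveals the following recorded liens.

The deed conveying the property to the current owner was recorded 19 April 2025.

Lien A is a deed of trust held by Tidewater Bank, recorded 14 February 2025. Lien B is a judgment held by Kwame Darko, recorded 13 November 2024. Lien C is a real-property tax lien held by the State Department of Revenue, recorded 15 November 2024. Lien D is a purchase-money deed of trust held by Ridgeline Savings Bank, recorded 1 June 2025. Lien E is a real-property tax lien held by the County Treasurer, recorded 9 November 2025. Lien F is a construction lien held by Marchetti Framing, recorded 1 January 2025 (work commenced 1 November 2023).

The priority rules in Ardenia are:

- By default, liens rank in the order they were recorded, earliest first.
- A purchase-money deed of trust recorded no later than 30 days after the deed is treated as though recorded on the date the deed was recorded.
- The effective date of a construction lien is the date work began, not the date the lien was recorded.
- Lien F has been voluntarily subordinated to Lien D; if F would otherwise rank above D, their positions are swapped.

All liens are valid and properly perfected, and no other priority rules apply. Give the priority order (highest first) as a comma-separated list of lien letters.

Effective dates: D was recorded 43 days after the deed, outside the 30-day window, so it keeps its recording date; F relates back to 1 November 2023 (work commenced).
Sorted by effective date: F (1 November 2023), B (13 November 2024), C (15 November 2024), A (14 February 2025), D (1 June 2025), E (9 November 2025).
F is senior to D before the subordination, so the two trade places.

D, B, C, A, F, E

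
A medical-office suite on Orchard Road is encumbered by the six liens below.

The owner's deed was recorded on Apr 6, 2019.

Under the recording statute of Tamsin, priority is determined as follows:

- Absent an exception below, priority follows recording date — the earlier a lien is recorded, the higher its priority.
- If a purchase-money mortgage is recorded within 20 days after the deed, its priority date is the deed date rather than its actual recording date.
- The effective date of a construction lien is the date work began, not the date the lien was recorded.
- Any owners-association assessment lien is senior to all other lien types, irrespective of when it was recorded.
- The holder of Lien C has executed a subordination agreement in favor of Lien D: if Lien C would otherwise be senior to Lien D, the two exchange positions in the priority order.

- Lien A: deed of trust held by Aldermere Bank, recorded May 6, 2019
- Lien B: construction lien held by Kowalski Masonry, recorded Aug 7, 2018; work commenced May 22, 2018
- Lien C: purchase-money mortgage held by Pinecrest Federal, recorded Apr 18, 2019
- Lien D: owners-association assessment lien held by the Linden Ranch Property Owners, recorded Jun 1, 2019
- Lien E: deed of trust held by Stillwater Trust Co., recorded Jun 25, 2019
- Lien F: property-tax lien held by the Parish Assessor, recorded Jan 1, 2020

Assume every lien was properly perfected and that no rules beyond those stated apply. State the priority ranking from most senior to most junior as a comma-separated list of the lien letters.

First, effective dates: B's effective date is May 22, 2018, when work began; C was recorded within the 20-day window, so its effective date is the deed date Apr 6, 2019.
D is an owners-association assessment lien and takes priority over every other lien.
Ordering the rest by effective date: B (May 22, 2018), C (Apr 6, 2019), A (May 6, 2019), E (Jun 25, 2019), F (Jan 1, 2020).
Since C is not senior to D, the subordination leaves the order unchanged.

D, B, C, A, E, F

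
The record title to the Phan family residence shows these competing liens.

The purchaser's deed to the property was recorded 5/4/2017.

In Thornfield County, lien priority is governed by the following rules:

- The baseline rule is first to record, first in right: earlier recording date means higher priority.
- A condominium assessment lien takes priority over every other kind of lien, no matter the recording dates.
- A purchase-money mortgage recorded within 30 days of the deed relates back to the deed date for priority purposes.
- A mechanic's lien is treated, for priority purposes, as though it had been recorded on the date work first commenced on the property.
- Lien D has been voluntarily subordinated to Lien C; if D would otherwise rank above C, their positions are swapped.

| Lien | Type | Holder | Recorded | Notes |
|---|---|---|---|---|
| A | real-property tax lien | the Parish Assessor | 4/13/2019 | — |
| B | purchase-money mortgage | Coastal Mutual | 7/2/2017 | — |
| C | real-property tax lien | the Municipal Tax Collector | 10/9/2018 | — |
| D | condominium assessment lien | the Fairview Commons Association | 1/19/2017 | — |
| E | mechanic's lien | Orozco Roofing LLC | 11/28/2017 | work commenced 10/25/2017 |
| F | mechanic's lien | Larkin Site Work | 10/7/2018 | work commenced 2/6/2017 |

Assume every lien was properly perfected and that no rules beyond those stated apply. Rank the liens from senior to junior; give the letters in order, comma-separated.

Effective dates: B was recorded 59 days after the deed, outside the 30-day window, so it keeps its recording date; E's effective date is 10/25/2017, when work began; F's effective date is 2/6/2017, when work began.
D is a condominium assessment lien, so it outranks all other liens regardless of date.
Remaining liens by effective date: F (2/6/2017), B (7/2/2017), E (10/25/2017), C (10/9/2018), A (4/13/2019).
D would otherwise be senior to C, so under the subordination agreement D and C exchange positions.

C, F, B, E, D, A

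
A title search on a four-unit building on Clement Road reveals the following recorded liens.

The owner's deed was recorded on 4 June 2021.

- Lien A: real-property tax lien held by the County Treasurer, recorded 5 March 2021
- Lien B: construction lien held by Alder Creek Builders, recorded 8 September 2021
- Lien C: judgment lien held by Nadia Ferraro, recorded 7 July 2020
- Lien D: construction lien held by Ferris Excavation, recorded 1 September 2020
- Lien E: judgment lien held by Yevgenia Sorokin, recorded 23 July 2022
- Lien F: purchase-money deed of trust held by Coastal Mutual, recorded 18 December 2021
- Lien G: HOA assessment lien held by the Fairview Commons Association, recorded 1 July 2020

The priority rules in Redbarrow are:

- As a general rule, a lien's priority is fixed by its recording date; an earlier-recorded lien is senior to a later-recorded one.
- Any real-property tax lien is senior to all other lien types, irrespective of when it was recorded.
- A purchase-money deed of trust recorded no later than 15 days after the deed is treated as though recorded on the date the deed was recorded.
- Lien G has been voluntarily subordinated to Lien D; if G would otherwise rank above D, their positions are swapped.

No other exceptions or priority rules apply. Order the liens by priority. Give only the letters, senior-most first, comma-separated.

A, D, C, G, B, F, E

First, effective dates: F was recorded 197 days after the deed — beyond 15 days — so no relation-back applies.
A is a real-property tax lien, so it outranks all other liens regardless of date.
Ordering the rest by effective date: G (1 July 2020), C (7 July 2020), D (1 September 2020), B (8 September 2021), F (18 December 2021), E (23 July 2022).
G would otherwise be senior to D, so under the subordination agreement G and D exchange positions.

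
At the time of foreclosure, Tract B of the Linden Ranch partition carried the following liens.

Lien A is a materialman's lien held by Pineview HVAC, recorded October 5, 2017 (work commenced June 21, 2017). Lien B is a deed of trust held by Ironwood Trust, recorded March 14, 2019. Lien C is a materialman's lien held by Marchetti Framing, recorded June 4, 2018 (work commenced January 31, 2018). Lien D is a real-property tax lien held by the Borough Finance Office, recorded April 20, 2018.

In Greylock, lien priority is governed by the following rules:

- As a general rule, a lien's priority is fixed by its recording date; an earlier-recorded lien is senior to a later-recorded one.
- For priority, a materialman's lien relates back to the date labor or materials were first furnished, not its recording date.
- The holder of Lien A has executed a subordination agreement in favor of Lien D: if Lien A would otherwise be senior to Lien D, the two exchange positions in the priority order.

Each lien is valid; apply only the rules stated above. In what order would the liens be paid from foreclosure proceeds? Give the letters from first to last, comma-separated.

D, C, A, B

Adjusting effective dates: A is treated as recorded June 21, 2017, the work-commencement date; C is treated as recorded January 31, 2018, the work-commencement date.
Sorted by effective date: A (June 21, 2017), C (January 31, 2018), D (April 20, 2018), B (March 14, 2019).
The subordination applies — A was senior to D — so A and D swap.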